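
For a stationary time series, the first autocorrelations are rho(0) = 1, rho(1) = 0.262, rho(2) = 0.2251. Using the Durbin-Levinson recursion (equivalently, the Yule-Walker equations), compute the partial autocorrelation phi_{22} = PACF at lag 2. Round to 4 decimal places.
\phi_{22} = 0.1680

The PACF at lag k is phi_{kk}, the last component of the solution
to the Yule-Walker system G_k phi = r_k where
  (G_k)_{ij} = rho(|i - j|), (r_k)_i = rho(i), i,j = 1..k.
Equivalently, Durbin-Levinson gives phi_{kk} iteratively:
  phi_{11} = rho(1)
  phi_{kk} = [rho(k) - sum_{j=1..k-1} phi_{k-1,j} rho(k-j)]
            / [1 - sum_{j=1..k-1} phi_{k-1,j} rho(j)],
  phi_{k,j} = phi_{k-1,j} - phi_{kk} phi_{k-1,k-j},  j = 1..k-1.
Step k = 1:
  phi_11 = rho(1) = 0.262.
Step k = 2:
  phi_22 = [rho(2) - phi_11 rho(1)] / [1 - phi_11 rho(1)] = [0.2251 - (0.262)(0.262)] / [1 - (0.262)(0.262)]
         = 0.156456 / 0.931356 = 0.168.
Therefore phi_{22} = 0.1680.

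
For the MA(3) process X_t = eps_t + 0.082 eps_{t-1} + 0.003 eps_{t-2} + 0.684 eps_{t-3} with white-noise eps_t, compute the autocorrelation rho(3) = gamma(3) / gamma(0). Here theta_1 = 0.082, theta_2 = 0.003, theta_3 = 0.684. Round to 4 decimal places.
\rho(3) = 0.4639

For an MA(q) process with theta_0 = 1, the autocovariance is
  gamma(k) = sigma^2 * sum_{i=0..q-k} theta_i * theta_{i+k},
and rho(k) = gamma(k) / gamma(0). Sigma^2 cancels.
  numerator   = (1)*(0.684) = 0.684.
  denominator = (1)^2 + (0.082)^2 + (0.003)^2 + (0.684)^2 = 1.474589.
  rho(3) = 0.684 / 1.474589 = 0.4639.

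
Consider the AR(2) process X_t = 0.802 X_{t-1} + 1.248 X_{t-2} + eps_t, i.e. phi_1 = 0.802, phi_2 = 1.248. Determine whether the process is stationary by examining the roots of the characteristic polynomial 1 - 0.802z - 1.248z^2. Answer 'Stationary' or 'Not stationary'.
\text{Not stationary}

The AR(p) characteristic polynomial is P(z) = 1 - 0.802z - 1.248z^2.
Stationarity requires all roots to lie outside the unit circle, i.e. |z| > 1 for every root.
Set 1 + (-0.802) z + (-1.248) z^2 = 0, i.e. a z^2 + b z + c = 0 with a = -1.248, b = -0.802, c = 1.
Discriminant D = b^2 - 4ac = (-0.802)^2 - 4*(-1.248)*1 = 0.643204 - (-4.992) = 5.635204.
D >= 0, so the roots are real: z = (-b +/- sqrt(D)) / (2a) = (0.802 +/- 2.373858) / (-2.496).
  z_1 = (0.802 + 2.373858) / (-2.496) = -1.2724,   |z_1| = 1.2724.
  z_2 = (0.802 - 2.373858) / (-2.496) = 0.6298,   |z_2| = 0.6298.
Moduli of all roots: 1.2724, 0.6298.
All moduli strictly greater than 1? No.
Verdict: Not stationary.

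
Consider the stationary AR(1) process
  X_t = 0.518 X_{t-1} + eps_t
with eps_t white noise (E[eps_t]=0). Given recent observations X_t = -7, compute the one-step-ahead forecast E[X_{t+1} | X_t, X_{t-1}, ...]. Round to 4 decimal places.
E[X_{t+1} \mid \mathcal F_t] = -3.6260

For an AR(p) model X_t = c + sum_i phi_i X_{t-i} + eps_t, the
one-step-ahead conditional mean is
  E[X_{t+1} | X_t, ...] = c + sum_i phi_i X_{t+1-i}.
Substitute known values:
  E[X_{t+1} | ...] = (0.518) * (-7)
                   = -3.6260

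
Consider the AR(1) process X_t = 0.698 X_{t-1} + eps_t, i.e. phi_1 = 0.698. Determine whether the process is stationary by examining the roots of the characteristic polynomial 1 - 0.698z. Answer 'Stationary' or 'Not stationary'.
\text{Stationary}

The AR(p) characteristic polynomial is P(z) = 1 - 0.698z.
Stationarity requires all roots to lie outside the unit circle, i.e. |z| > 1 for every root.
This is linear in z: 1 + (-0.698) z = 0  =>  z = -1/(-0.698) = 1.432665,  |z| = 1.432665.
Moduli of all roots: 1.4327.
All moduli strictly greater than 1? Yes.
Verdict: Stationary.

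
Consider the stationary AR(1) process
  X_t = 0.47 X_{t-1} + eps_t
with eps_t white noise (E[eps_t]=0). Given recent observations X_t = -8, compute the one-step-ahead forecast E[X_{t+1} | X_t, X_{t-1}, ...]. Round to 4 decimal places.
E[X_{t+1} \mid \mathcal F_t] = -3.7600

For an AR(p) model X_t = c + sum_i phi_i X_{t-i} + eps_t, the
one-step-ahead conditional mean is
  E[X_{t+1} | X_t, ...] = c + sum_i phi_i X_{t+1-i}.
Substitute known values:
  E[X_{t+1} | ...] = (0.47) * (-8)
                   = -3.7600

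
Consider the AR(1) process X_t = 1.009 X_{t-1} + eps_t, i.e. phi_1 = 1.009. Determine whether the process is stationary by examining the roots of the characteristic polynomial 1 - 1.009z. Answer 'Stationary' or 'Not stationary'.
\text{Not stationary}

The AR(p) characteristic polynomial is P(z) = 1 - 1.009z.
Stationarity requires all roots to lie outside the unit circle, i.e. |z| > 1 for every root.
This is linear in z: 1 + (-1.009) z = 0  =>  z = -1/(-1.009) = 0.99108,  |z| = 0.99108.
Moduli of all roots: 0.9911.
All moduli strictly greater than 1? No.
Verdict: Not stationary.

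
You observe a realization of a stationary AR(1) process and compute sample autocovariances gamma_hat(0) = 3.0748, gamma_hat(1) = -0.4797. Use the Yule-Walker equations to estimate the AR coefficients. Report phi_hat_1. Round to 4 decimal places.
\hat\phi_{1} = -0.1560

The Yule-Walker equations for an AR(p) process read, in matrix form,
  Gamma_p phi = r_p,   with   (Gamma_p)_{ij} = gamma(|i - j|),
                       (r_p)_i = gamma(i),   i,j = 1..p.
Substitute the sample gammas (Toeplitz matrix and right-hand side of size 1):
  Gamma_p = [[3.0748]]
  r_p     = [-0.4797]
With p = 1 this is the single equation gamma(0) phi_1 = gamma(1):
  phi_hat_1 = gamma(1) / gamma(0) = -0.4797 / 3.0748 = -0.1560.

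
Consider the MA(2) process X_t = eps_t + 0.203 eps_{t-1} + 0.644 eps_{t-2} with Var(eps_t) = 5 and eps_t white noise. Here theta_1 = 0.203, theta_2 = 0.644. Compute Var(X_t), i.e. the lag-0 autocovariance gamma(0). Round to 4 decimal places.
\gamma(0) = 7.2797

For an MA(q) process X_t = eps_t + sum_i theta_i eps_{t-i} with
Var(eps_t) = sigma^2, the variance is
  gamma(0) = sigma^2 * (1 + sum_i theta_i^2).
  sum_i theta_i^2 = (0.203)^2 + (0.644)^2 = 0.041209 + 0.414736 = 0.455945.
  gamma(0) = 5 * (1 + 0.455945) = 5 * 1.455945 = 7.279725, which rounds to 7.2797.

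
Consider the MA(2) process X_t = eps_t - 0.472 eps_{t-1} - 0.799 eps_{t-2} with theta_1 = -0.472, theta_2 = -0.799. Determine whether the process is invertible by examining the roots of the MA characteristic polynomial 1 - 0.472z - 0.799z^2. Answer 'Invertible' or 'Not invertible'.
\text{Not invertible}

The MA(q) characteristic polynomial is P(z) = 1 - 0.472z - 0.799z^2.
Invertibility requires all roots to lie outside the unit circle, i.e. |z| > 1 for every root.
Set 1 + (-0.472) z + (-0.799) z^2 = 0, i.e. a z^2 + b z + c = 0 with a = -0.799, b = -0.472, c = 1.
Discriminant D = b^2 - 4ac = (-0.472)^2 - 4*(-0.799)*1 = 0.222784 - (-3.196) = 3.418784.
D >= 0, so the roots are real: z = (-b +/- sqrt(D)) / (2a) = (0.472 +/- 1.848995) / (-1.598).
  z_1 = (0.472 + 1.848995) / (-1.598) = -1.4524,   |z_1| = 1.4524.
  z_2 = (0.472 - 1.848995) / (-1.598) = 0.8617,   |z_2| = 0.8617.
Moduli of all roots: 1.4524, 0.8617.
All moduli strictly greater than 1? No.
Verdict: Not invertible.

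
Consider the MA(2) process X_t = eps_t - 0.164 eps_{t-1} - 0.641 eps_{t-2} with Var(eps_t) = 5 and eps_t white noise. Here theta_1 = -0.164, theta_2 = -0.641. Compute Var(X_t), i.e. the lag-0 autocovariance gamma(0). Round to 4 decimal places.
\gamma(0) = 7.1889

For an MA(q) process X_t = eps_t + sum_i theta_i eps_{t-i} with
Var(eps_t) = sigma^2, the variance is
  gamma(0) = sigma^2 * (1 + sum_i theta_i^2).
  sum_i theta_i^2 = (-0.164)^2 + (-0.641)^2 = 0.026896 + 0.410881 = 0.437777.
  gamma(0) = 5 * (1 + 0.437777) = 5 * 1.437777 = 7.188885, which rounds to 7.1889.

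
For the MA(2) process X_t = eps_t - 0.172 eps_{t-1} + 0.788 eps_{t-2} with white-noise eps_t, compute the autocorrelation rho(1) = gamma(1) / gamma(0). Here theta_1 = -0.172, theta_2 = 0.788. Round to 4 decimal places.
\rho(1) = -0.1863

For an MA(q) process with theta_0 = 1, the autocovariance is
  gamma(k) = sigma^2 * sum_{i=0..q-k} theta_i * theta_{i+k},
and rho(k) = gamma(k) / gamma(0). Sigma^2 cancels.
  numerator   = (1)*(-0.172) + (-0.172)*(0.788) = -0.307536.
  denominator = (1)^2 + (-0.172)^2 + (0.788)^2 = 1.650528.
  rho(1) = -0.307536 / 1.650528 = -0.1863.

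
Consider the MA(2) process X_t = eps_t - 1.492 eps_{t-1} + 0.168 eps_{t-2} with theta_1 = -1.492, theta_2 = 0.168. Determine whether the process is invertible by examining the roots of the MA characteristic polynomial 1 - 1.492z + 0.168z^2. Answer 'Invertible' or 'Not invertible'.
\text{Not invertible}

The MA(q) characteristic polynomial is P(z) = 1 - 1.492z + 0.168z^2.
Invertibility requires all roots to lie outside the unit circle, i.e. |z| > 1 for every root.
Set 1 + (-1.492) z + (0.168) z^2 = 0, i.e. a z^2 + b z + c = 0 with a = 0.168, b = -1.492, c = 1.
Discriminant D = b^2 - 4ac = (-1.492)^2 - 4*(0.168)*1 = 2.226064 - (0.672) = 1.554064.
D >= 0, so the roots are real: z = (-b +/- sqrt(D)) / (2a) = (1.492 +/- 1.246621) / (0.336).
  z_1 = (1.492 + 1.246621) / (0.336) = 8.1507,   |z_1| = 8.1507.
  z_2 = (1.492 - 1.246621) / (0.336) = 0.7303,   |z_2| = 0.7303.
Moduli of all roots: 8.1507, 0.7303.
All moduli strictly greater than 1? No.
Verdict: Not invertible.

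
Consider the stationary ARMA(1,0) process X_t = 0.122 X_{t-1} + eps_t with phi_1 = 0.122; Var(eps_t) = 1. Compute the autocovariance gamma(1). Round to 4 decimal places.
\gamma(1) = 0.1238

Multiply the model equation by X_{t-k} and take expectations. With theta_0 = psi_0 = 1 and psi_j the MA(infinity) weights, this gives
  gamma(k) - sum_i phi_i gamma(k-i) = c_k,
  c_k = sigma^2 * sum_{j=k..q} theta_j psi_{j-k}   (c_k = 0 for k > q),
using gamma(-m) = gamma(m).
Pure AR (q = 0): c_0 = sigma^2 = 1, c_k = 0 for k >= 1.
Equations for k = 0 and k = 1 (AR order 1):
  gamma(0) = phi_1 gamma(1) + c_0
  gamma(1) = phi_1 gamma(0) + c_1
Substituting the second into the first: gamma(0) (1 - phi_1^2) = c_0 + phi_1 c_1, so
  gamma(0) = c_0 / (1 - phi_1^2) = 1 / (1 - (0.122)^2) = 1 / 0.985116 = 1.015109.
  gamma(1) = phi_1 gamma(0) = (0.122)(1.015109) = 0.123843.
Therefore gamma(1) = 0.1238 (to 4 decimal places).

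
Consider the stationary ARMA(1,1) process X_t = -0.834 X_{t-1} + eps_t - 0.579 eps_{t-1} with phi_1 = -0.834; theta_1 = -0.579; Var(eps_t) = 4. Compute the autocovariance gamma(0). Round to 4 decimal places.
\gamma(0) = 30.2323

Multiply the model equation by X_{t-k} and take expectations. With theta_0 = psi_0 = 1 and psi_j the MA(infinity) weights, this gives
  gamma(k) - sum_i phi_i gamma(k-i) = c_k,
  c_k = sigma^2 * sum_{j=k..q} theta_j psi_{j-k}   (c_k = 0 for k > q),
using gamma(-m) = gamma(m).
psi-weights needed (psi_j = theta_j + sum_i phi_i psi_{j-i}):
  psi_1 = theta_1 + phi_1 = -0.579 + (-0.834) = -1.413
Right-hand sides:
  c_0 = sigma^2 (1 + theta_1 psi_1) = 4 * (1 + (-0.579)(-1.413)) = 4 * 1.818127 = 7.272508
  c_1 = sigma^2 theta_1 = 4 * (-0.579) = -2.316
  c_2 = 0
Equations for k = 0 and k = 1 (AR order 1):
  gamma(0) = phi_1 gamma(1) + c_0
  gamma(1) = phi_1 gamma(0) + c_1
Substituting the second into the first: gamma(0) (1 - phi_1^2) = c_0 + phi_1 c_1, so
  gamma(0) = (c_0 + phi_1 c_1) / (1 - phi_1^2) = (7.272508 + (-0.834)(-2.316)) / (1 - (-0.834)^2) = 9.204052 / 0.304444 = 30.232332.
Therefore gamma(0) = 30.2323 (to 4 decimal places).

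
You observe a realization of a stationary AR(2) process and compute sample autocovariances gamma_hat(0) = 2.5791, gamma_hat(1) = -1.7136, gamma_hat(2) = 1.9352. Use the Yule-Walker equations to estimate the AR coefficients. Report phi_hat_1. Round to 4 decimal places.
\hat\phi_{1} = -0.2970

The Yule-Walker equations for an AR(p) process read, in matrix form,
  Gamma_p phi = r_p,   with   (Gamma_p)_{ij} = gamma(|i - j|),
                       (r_p)_i = gamma(i),   i,j = 1..p.
Substitute the sample gammas (Toeplitz matrix and right-hand side of size 2):
  Gamma_p = [[2.5791, -1.7136], [-1.7136, 2.5791]]
  r_p     = [-1.7136, 1.9352]
Written out:
  2.5791 phi_1 - 1.7136 phi_2 = -1.7136
  -1.7136 phi_1 + 2.5791 phi_2 = 1.9352
Solve by Cramer's rule:
  det = gamma(0)^2 - gamma(1)^2 = (2.5791)^2 - (-1.7136)^2 = 6.65175681 - 2.93642496 = 3.71533185
  phi_hat_1 = [gamma(1) gamma(0) - gamma(1) gamma(2)] / det = [(-1.7136)(2.5791) - (-1.7136)(1.9352)] / 3.71533185 = -1.10338704 / 3.71533185 = -0.297
  phi_hat_2 = [gamma(0) gamma(2) - gamma(1)^2] / det = [(2.5791)(1.9352) - (-1.7136)^2] / 3.71533185 = 2.05464936 / 3.71533185 = 0.553
So phi_hat = [-0.2970, 0.5530].
Therefore phi_hat_1 = -0.2970.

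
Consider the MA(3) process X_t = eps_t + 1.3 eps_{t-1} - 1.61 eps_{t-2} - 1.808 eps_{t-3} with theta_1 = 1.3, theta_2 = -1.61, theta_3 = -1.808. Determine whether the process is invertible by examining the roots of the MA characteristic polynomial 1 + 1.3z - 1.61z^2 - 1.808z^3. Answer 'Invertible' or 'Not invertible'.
\text{Not invertible}

The MA(q) characteristic polynomial is P(z) = 1 + 1.3z - 1.61z^2 - 1.808z^3.
Invertibility requires all roots to lie outside the unit circle, i.e. |z| > 1 for every root.
Degree 3: look for a simple real root z0 first, then factor out (1 - z/z0) and solve the remaining quadratic.
Testing z0 = -0.625: P(-0.625) = 1 + (1.3)(-0.625) + (-1.61)(-0.625)^2 + (-1.808)(-0.625)^3
  = 1 + (-0.8125) + (-0.628906) + (0.441406) = 0.  So z_0 = -0.625 is a root, |z_0| = 0.625.
Divide out the factor (1 + 1.6 z) = (1 - z/z0) (since 1/z0 = -1.6):
  P(z) = (1 + 1.6 z)(1 + (-0.3) z + (-1.13) z^2)
  [check: z-coef -0.3 - (-1.6) = 1.3; z^2-coef -1.13 - (-1.6)(-0.3) = -1.61; z^3-coef -(-1.6)(-1.13) = -1.808.]
Remaining roots from the quadratic factor 1 + (-0.3) z + (-1.13) z^2:
  Set 1 + (-0.3) z + (-1.13) z^2 = 0, i.e. a z^2 + b z + c = 0 with a = -1.13, b = -0.3, c = 1.
  Discriminant D = b^2 - 4ac = (-0.3)^2 - 4*(-1.13)*1 = 0.09 - (-4.52) = 4.61.
  D >= 0, so the roots are real: z = (-b +/- sqrt(D)) / (2a) = (0.3 +/- 2.147091) / (-2.26).
    z_1 = (0.3 + 2.147091) / (-2.26) = -1.0828,   |z_1| = 1.0828.
    z_2 = (0.3 - 2.147091) / (-2.26) = 0.8173,   |z_2| = 0.8173.
Moduli of all roots: 0.6250, 1.0828, 0.8173.
All moduli strictly greater than 1? No.
Verdict: Not invertible.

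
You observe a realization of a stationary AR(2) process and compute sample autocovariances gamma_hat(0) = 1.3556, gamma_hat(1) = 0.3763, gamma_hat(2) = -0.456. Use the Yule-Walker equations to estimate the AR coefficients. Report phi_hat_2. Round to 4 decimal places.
\hat\phi_{2} = -0.4480

The Yule-Walker equations for an AR(p) process read, in matrix form,
  Gamma_p phi = r_p,   with   (Gamma_p)_{ij} = gamma(|i - j|),
                       (r_p)_i = gamma(i),   i,j = 1..p.
Substitute the sample gammas (Toeplitz matrix and right-hand side of size 2):
  Gamma_p = [[1.3556, 0.3763], [0.3763, 1.3556]]
  r_p     = [0.3763, -0.456]
Written out:
  1.3556 phi_1 + 0.3763 phi_2 = 0.3763
  0.3763 phi_1 + 1.3556 phi_2 = -0.456
Solve by Cramer's rule:
  det = gamma(0)^2 - gamma(1)^2 = (1.3556)^2 - (0.3763)^2 = 1.83765136 - 0.14160169 = 1.69604967
  phi_hat_1 = [gamma(1) gamma(0) - gamma(1) gamma(2)] / det = [(0.3763)(1.3556) - (0.3763)(-0.456)] / 1.69604967 = 0.68170508 / 1.69604967 = 0.4019
  phi_hat_2 = [gamma(0) gamma(2) - gamma(1)^2] / det = [(1.3556)(-0.456) - (0.3763)^2] / 1.69604967 = -0.75975529 / 1.69604967 = -0.448
So phi_hat = [0.4019, -0.4480].
Therefore phi_hat_2 = -0.4480.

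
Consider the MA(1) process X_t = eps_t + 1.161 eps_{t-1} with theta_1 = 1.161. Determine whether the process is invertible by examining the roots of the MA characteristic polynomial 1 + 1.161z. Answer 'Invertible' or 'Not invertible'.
\text{Not invertible}

The MA(q) characteristic polynomial is P(z) = 1 + 1.161z.
Invertibility requires all roots to lie outside the unit circle, i.e. |z| > 1 for every root.
This is linear in z: 1 + (1.161) z = 0  =>  z = -1/(1.161) = -0.861326,  |z| = 0.861326.
Moduli of all roots: 0.8613.
All moduli strictly greater than 1? No.
Verdict: Not invertible.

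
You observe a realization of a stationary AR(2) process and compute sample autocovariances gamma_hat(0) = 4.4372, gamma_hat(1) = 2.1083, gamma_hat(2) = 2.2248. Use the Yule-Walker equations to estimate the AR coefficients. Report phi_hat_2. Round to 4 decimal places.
\hat\phi_{2} = 0.3560

The Yule-Walker equations for an AR(p) process read, in matrix form,
  Gamma_p phi = r_p,   with   (Gamma_p)_{ij} = gamma(|i - j|),
                       (r_p)_i = gamma(i),   i,j = 1..p.
Substitute the sample gammas (Toeplitz matrix and right-hand side of size 2):
  Gamma_p = [[4.4372, 2.1083], [2.1083, 4.4372]]
  r_p     = [2.1083, 2.2248]
Written out:
  4.4372 phi_1 + 2.1083 phi_2 = 2.1083
  2.1083 phi_1 + 4.4372 phi_2 = 2.2248
Solve by Cramer's rule:
  det = gamma(0)^2 - gamma(1)^2 = (4.4372)^2 - (2.1083)^2 = 19.68874384 - 4.44492889 = 15.24381495
  phi_hat_1 = [gamma(1) gamma(0) - gamma(1) gamma(2)] / det = [(2.1083)(4.4372) - (2.1083)(2.2248)] / 15.24381495 = 4.66440292 / 15.24381495 = 0.306
  phi_hat_2 = [gamma(0) gamma(2) - gamma(1)^2] / det = [(4.4372)(2.2248) - (2.1083)^2] / 15.24381495 = 5.42695367 / 15.24381495 = 0.356
So phi_hat = [0.3060, 0.3560].
Therefore phi_hat_2 = 0.3560.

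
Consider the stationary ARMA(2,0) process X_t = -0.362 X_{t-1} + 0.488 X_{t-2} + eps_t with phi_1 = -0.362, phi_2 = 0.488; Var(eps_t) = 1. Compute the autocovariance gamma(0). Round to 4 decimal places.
\gamma(0) = 2.6246

Multiply the model equation by X_{t-k} and take expectations. With theta_0 = psi_0 = 1 and psi_j the MA(infinity) weights, this gives
  gamma(k) - sum_i phi_i gamma(k-i) = c_k,
  c_k = sigma^2 * sum_{j=k..q} theta_j psi_{j-k}   (c_k = 0 for k > q),
using gamma(-m) = gamma(m).
Pure AR (q = 0): c_0 = sigma^2 = 1, c_k = 0 for k >= 1.
Equations for k = 0, 1, 2 (AR order 2, c_2 = 0):
  (E0) gamma(0) = phi_1 gamma(1) + phi_2 gamma(2) + c_0
  (E1) gamma(1) = phi_1 gamma(0) + phi_2 gamma(1) + c_1
  (E2) gamma(2) = phi_1 gamma(1) + phi_2 gamma(0)
From (E1): gamma(1) = A gamma(0) + B with
  A = phi_1 / (1 - phi_2) = -0.362 / 0.512 = -0.707031,   B = c_1 / (1 - phi_2) = 0 / 0.512 = 0.
Insert (E2) into (E0): gamma(0) (1 - phi_2^2) = phi_1 (1 + phi_2) gamma(1) + c_0.
  phi_1 (1 + phi_2) = (-0.362)(1.488) = -0.538656,   1 - phi_2^2 = 0.761856.
Replace gamma(1) by A gamma(0) + B and collect gamma(0):
  gamma(0) [0.761856 - (-0.538656)(-0.707031)] = c_0 = 1
  gamma(0) * 0.381009 = 1
  gamma(0) = 1 / 0.381009 = 2.624607.
Therefore gamma(0) = 2.6246 (to 4 decimal places).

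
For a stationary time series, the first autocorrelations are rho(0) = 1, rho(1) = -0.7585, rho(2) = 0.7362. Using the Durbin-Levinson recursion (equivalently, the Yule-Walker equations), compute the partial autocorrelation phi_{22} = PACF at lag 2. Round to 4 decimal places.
\phi_{22} = 0.3788

The PACF at lag k is phi_{kk}, the last component of the solution
to the Yule-Walker system G_k phi = r_k where
  (G_k)_{ij} = rho(|i - j|), (r_k)_i = rho(i), i,j = 1..k.
Equivalently, Durbin-Levinson gives phi_{kk} iteratively:
  phi_{11} = rho(1)
  phi_{kk} = [rho(k) - sum_{j=1..k-1} phi_{k-1,j} rho(k-j)]
            / [1 - sum_{j=1..k-1} phi_{k-1,j} rho(j)],
  phi_{k,j} = phi_{k-1,j} - phi_{kk} phi_{k-1,k-j},  j = 1..k-1.
Step k = 1:
  phi_11 = rho(1) = -0.7585.
Step k = 2:
  phi_22 = [rho(2) - phi_11 rho(1)] / [1 - phi_11 rho(1)] = [0.7362 - (-0.7585)(-0.7585)] / [1 - (-0.7585)(-0.7585)]
         = 0.16087775 / 0.42467775 = 0.3788.
Therefore phi_{22} = 0.3788.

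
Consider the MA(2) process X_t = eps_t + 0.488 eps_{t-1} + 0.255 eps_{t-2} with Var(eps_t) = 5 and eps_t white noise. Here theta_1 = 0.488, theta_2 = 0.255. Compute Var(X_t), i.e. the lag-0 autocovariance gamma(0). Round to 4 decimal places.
\gamma(0) = 6.5158

For an MA(q) process X_t = eps_t + sum_i theta_i eps_{t-i} with
Var(eps_t) = sigma^2, the variance is
  gamma(0) = sigma^2 * (1 + sum_i theta_i^2).
  sum_i theta_i^2 = (0.488)^2 + (0.255)^2 = 0.238144 + 0.065025 = 0.303169.
  gamma(0) = 5 * (1 + 0.303169) = 5 * 1.303169 = 6.515845, which rounds to 6.5158.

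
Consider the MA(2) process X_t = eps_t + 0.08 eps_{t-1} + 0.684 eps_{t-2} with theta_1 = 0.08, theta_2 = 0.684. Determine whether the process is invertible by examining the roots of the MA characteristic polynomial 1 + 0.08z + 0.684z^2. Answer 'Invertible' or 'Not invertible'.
\text{Invertible}

The MA(q) characteristic polynomial is P(z) = 1 + 0.08z + 0.684z^2.
Invertibility requires all roots to lie outside the unit circle, i.e. |z| > 1 for every root.
Set 1 + (0.08) z + (0.684) z^2 = 0, i.e. a z^2 + b z + c = 0 with a = 0.684, b = 0.08, c = 1.
Discriminant D = b^2 - 4ac = (0.08)^2 - 4*(0.684)*1 = 0.0064 - (2.736) = -2.7296.
D < 0, so the roots are the complex-conjugate pair z = (-b +/- i sqrt(-D)) / (2a) = -0.0585 +/- 1.2077i.
For a conjugate pair |z|^2 = z * conj(z) = (product of roots) = c/a = 1/(0.684) = 1.461988, so |z| = sqrt(1.461988) = 1.2091 for both roots.
Moduli of all roots: 1.2091, 1.2091.
All moduli strictly greater than 1? Yes.
Verdict: Invertible.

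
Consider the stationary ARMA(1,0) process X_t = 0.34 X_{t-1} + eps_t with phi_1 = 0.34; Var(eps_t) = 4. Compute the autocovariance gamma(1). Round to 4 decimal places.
\gamma(1) = 1.5378

Multiply the model equation by X_{t-k} and take expectations. With theta_0 = psi_0 = 1 and psi_j the MA(infinity) weights, this gives
  gamma(k) - sum_i phi_i gamma(k-i) = c_k,
  c_k = sigma^2 * sum_{j=k..q} theta_j psi_{j-k}   (c_k = 0 for k > q),
using gamma(-m) = gamma(m).
Pure AR (q = 0): c_0 = sigma^2 = 4, c_k = 0 for k >= 1.
Equations for k = 0 and k = 1 (AR order 1):
  gamma(0) = phi_1 gamma(1) + c_0
  gamma(1) = phi_1 gamma(0) + c_1
Substituting the second into the first: gamma(0) (1 - phi_1^2) = c_0 + phi_1 c_1, so
  gamma(0) = c_0 / (1 - phi_1^2) = 4 / (1 - (0.34)^2) = 4 / 0.8844 = 4.52284.
  gamma(1) = phi_1 gamma(0) = (0.34)(4.52284) = 1.537766.
Therefore gamma(1) = 1.5378 (to 4 decimal places).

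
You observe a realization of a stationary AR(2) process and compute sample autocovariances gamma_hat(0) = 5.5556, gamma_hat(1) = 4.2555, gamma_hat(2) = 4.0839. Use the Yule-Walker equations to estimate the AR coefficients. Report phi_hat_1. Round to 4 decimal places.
\hat\phi_{1} = 0.4910

The Yule-Walker equations for an AR(p) process read, in matrix form,
  Gamma_p phi = r_p,   with   (Gamma_p)_{ij} = gamma(|i - j|),
                       (r_p)_i = gamma(i),   i,j = 1..p.
Substitute the sample gammas (Toeplitz matrix and right-hand side of size 2):
  Gamma_p = [[5.5556, 4.2555], [4.2555, 5.5556]]
  r_p     = [4.2555, 4.0839]
Written out:
  5.5556 phi_1 + 4.2555 phi_2 = 4.2555
  4.2555 phi_1 + 5.5556 phi_2 = 4.0839
Solve by Cramer's rule:
  det = gamma(0)^2 - gamma(1)^2 = (5.5556)^2 - (4.2555)^2 = 30.86469136 - 18.10928025 = 12.75541111
  phi_hat_1 = [gamma(1) gamma(0) - gamma(1) gamma(2)] / det = [(4.2555)(5.5556) - (4.2555)(4.0839)] / 12.75541111 = 6.26281935 / 12.75541111 = 0.491
  phi_hat_2 = [gamma(0) gamma(2) - gamma(1)^2] / det = [(5.5556)(4.0839) - (4.2555)^2] / 12.75541111 = 4.57923459 / 12.75541111 = 0.359
So phi_hat = [0.4910, 0.3590].
Therefore phi_hat_1 = 0.4910.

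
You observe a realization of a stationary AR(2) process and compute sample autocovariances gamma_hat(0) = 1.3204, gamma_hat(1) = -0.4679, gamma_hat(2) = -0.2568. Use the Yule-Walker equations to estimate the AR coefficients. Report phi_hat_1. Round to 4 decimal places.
\hat\phi_{1} = -0.4841

The Yule-Walker equations for an AR(p) process read, in matrix form,
  Gamma_p phi = r_p,   with   (Gamma_p)_{ij} = gamma(|i - j|),
                       (r_p)_i = gamma(i),   i,j = 1..p.
Substitute the sample gammas (Toeplitz matrix and right-hand side of size 2):
  Gamma_p = [[1.3204, -0.4679], [-0.4679, 1.3204]]
  r_p     = [-0.4679, -0.2568]
Written out:
  1.3204 phi_1 - 0.4679 phi_2 = -0.4679
  -0.4679 phi_1 + 1.3204 phi_2 = -0.2568
Solve by Cramer's rule:
  det = gamma(0)^2 - gamma(1)^2 = (1.3204)^2 - (-0.4679)^2 = 1.74345616 - 0.21893041 = 1.52452575
  phi_hat_1 = [gamma(1) gamma(0) - gamma(1) gamma(2)] / det = [(-0.4679)(1.3204) - (-0.4679)(-0.2568)] / 1.52452575 = -0.73797188 / 1.52452575 = -0.4841
  phi_hat_2 = [gamma(0) gamma(2) - gamma(1)^2] / det = [(1.3204)(-0.2568) - (-0.4679)^2] / 1.52452575 = -0.55800913 / 1.52452575 = -0.366
So phi_hat = [-0.4841, -0.3660].
Therefore phi_hat_1 = -0.4841.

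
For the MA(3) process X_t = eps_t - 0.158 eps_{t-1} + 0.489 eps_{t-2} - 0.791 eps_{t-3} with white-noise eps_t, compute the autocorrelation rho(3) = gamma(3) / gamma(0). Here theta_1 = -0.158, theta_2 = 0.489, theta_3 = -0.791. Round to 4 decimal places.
\rho(3) = -0.4186

For an MA(q) process with theta_0 = 1, the autocovariance is
  gamma(k) = sigma^2 * sum_{i=0..q-k} theta_i * theta_{i+k},
and rho(k) = gamma(k) / gamma(0). Sigma^2 cancels.
  numerator   = (1)*(-0.791) = -0.791.
  denominator = (1)^2 + (-0.158)^2 + (0.489)^2 + (-0.791)^2 = 1.889766.
  rho(3) = -0.791 / 1.889766 = -0.4186.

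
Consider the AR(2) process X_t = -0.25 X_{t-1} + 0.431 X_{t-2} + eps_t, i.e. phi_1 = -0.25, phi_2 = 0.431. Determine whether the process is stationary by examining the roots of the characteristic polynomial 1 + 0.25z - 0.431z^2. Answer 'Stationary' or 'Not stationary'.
\text{Stationary}

The AR(p) characteristic polynomial is P(z) = 1 + 0.25z - 0.431z^2.
Stationarity requires all roots to lie outside the unit circle, i.e. |z| > 1 for every root.
Set 1 + (0.25) z + (-0.431) z^2 = 0, i.e. a z^2 + b z + c = 0 with a = -0.431, b = 0.25, c = 1.
Discriminant D = b^2 - 4ac = (0.25)^2 - 4*(-0.431)*1 = 0.0625 - (-1.724) = 1.7865.
D >= 0, so the roots are real: z = (-b +/- sqrt(D)) / (2a) = (-0.25 +/- 1.3366) / (-0.862).
  z_1 = (-0.25 + 1.3366) / (-0.862) = -1.2606,   |z_1| = 1.2606.
  z_2 = (-0.25 - 1.3366) / (-0.862) = 1.8406,   |z_2| = 1.8406.
Moduli of all roots: 1.2606, 1.8406.
All moduli strictly greater than 1? Yes.
Verdict: Stationary.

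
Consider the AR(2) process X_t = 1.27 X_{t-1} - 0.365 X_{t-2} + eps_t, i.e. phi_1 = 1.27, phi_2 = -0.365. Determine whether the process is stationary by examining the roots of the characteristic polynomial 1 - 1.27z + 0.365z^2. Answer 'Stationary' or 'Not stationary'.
\text{Stationary}

The AR(p) characteristic polynomial is P(z) = 1 - 1.27z + 0.365z^2.
Stationarity requires all roots to lie outside the unit circle, i.e. |z| > 1 for every root.
Set 1 + (-1.27) z + (0.365) z^2 = 0, i.e. a z^2 + b z + c = 0 with a = 0.365, b = -1.27, c = 1.
Discriminant D = b^2 - 4ac = (-1.27)^2 - 4*(0.365)*1 = 1.6129 - (1.46) = 0.1529.
D >= 0, so the roots are real: z = (-b +/- sqrt(D)) / (2a) = (1.27 +/- 0.391024) / (0.73).
  z_1 = (1.27 + 0.391024) / (0.73) = 2.2754,   |z_1| = 2.2754.
  z_2 = (1.27 - 0.391024) / (0.73) = 1.2041,   |z_2| = 1.2041.
Moduli of all roots: 2.2754, 1.2041.
All moduli strictly greater than 1? Yes.
Verdict: Stationary.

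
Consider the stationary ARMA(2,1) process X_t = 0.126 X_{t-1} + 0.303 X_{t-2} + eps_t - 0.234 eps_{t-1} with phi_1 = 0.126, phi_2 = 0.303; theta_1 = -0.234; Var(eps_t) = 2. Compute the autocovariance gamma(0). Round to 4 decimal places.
\gamma(0) = 2.2086

Multiply the model equation by X_{t-k} and take expectations. With theta_0 = psi_0 = 1 and psi_j the MA(infinity) weights, this gives
  gamma(k) - sum_i phi_i gamma(k-i) = c_k,
  c_k = sigma^2 * sum_{j=k..q} theta_j psi_{j-k}   (c_k = 0 for k > q),
using gamma(-m) = gamma(m).
psi-weights needed (psi_j = theta_j + sum_i phi_i psi_{j-i}):
  psi_1 = theta_1 + phi_1 = -0.234 + (0.126) = -0.108
Right-hand sides:
  c_0 = sigma^2 (1 + theta_1 psi_1) = 2 * (1 + (-0.234)(-0.108)) = 2 * 1.025272 = 2.050544
  c_1 = sigma^2 theta_1 = 2 * (-0.234) = -0.468
  c_2 = 0
Equations for k = 0, 1, 2 (AR order 2, c_2 = 0):
  (E0) gamma(0) = phi_1 gamma(1) + phi_2 gamma(2) + c_0
  (E1) gamma(1) = phi_1 gamma(0) + phi_2 gamma(1) + c_1
  (E2) gamma(2) = phi_1 gamma(1) + phi_2 gamma(0)
From (E1): gamma(1) = A gamma(0) + B with
  A = phi_1 / (1 - phi_2) = 0.126 / 0.697 = 0.180775,   B = c_1 / (1 - phi_2) = -0.468 / 0.697 = -0.671449.
Insert (E2) into (E0): gamma(0) (1 - phi_2^2) = phi_1 (1 + phi_2) gamma(1) + c_0.
  phi_1 (1 + phi_2) = (0.126)(1.303) = 0.164178,   1 - phi_2^2 = 0.908191.
Replace gamma(1) by A gamma(0) + B and collect gamma(0):
  gamma(0) [0.908191 - (0.164178)(0.180775)] = (0.164178)(-0.671449) + 2.050544
  gamma(0) * 0.878512 = 1.940307
  gamma(0) = 1.940307 / 0.878512 = 2.208629.
Therefore gamma(0) = 2.2086 (to 4 decimal places).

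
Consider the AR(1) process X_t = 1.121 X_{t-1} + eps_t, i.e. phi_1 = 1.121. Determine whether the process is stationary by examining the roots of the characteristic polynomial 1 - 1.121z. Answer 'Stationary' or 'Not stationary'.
\text{Not stationary}

The AR(p) characteristic polynomial is P(z) = 1 - 1.121z.
Stationarity requires all roots to lie outside the unit circle, i.e. |z| > 1 for every root.
This is linear in z: 1 + (-1.121) z = 0  =>  z = -1/(-1.121) = 0.892061,  |z| = 0.892061.
Moduli of all roots: 0.8921.
All moduli strictly greater than 1? No.
Verdict: Not stationary.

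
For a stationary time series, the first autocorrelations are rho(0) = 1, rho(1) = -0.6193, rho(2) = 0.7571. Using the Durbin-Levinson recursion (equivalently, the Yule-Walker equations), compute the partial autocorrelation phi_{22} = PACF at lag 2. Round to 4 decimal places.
\phi_{22} = 0.6060

The PACF at lag k is phi_{kk}, the last component of the solution
to the Yule-Walker system G_k phi = r_k where
  (G_k)_{ij} = rho(|i - j|), (r_k)_i = rho(i), i,j = 1..k.
Equivalently, Durbin-Levinson gives phi_{kk} iteratively:
  phi_{11} = rho(1)
  phi_{kk} = [rho(k) - sum_{j=1..k-1} phi_{k-1,j} rho(k-j)]
            / [1 - sum_{j=1..k-1} phi_{k-1,j} rho(j)],
  phi_{k,j} = phi_{k-1,j} - phi_{kk} phi_{k-1,k-j},  j = 1..k-1.
Step k = 1:
  phi_11 = rho(1) = -0.6193.
Step k = 2:
  phi_22 = [rho(2) - phi_11 rho(1)] / [1 - phi_11 rho(1)] = [0.7571 - (-0.6193)(-0.6193)] / [1 - (-0.6193)(-0.6193)]
         = 0.37356751 / 0.61646751 = 0.606.
Therefore phi_{22} = 0.6060.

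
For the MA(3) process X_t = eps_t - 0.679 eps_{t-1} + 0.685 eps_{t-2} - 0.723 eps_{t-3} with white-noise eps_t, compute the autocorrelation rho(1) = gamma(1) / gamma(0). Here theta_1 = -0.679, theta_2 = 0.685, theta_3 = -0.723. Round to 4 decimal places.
\rho(1) = -0.6683

For an MA(q) process with theta_0 = 1, the autocovariance is
  gamma(k) = sigma^2 * sum_{i=0..q-k} theta_i * theta_{i+k},
and rho(k) = gamma(k) / gamma(0). Sigma^2 cancels.
  numerator   = (1)*(-0.679) + (-0.679)*(0.685) + (0.685)*(-0.723) = -1.63937.
  denominator = (1)^2 + (-0.679)^2 + (0.685)^2 + (-0.723)^2 = 2.452995.
  rho(1) = -1.63937 / 2.452995 = -0.6683.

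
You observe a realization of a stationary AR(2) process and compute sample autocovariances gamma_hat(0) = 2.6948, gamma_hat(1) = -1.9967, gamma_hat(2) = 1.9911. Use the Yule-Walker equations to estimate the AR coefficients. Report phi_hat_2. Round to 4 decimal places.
\hat\phi_{2} = 0.4210

The Yule-Walker equations for an AR(p) process read, in matrix form,
  Gamma_p phi = r_p,   with   (Gamma_p)_{ij} = gamma(|i - j|),
                       (r_p)_i = gamma(i),   i,j = 1..p.
Substitute the sample gammas (Toeplitz matrix and right-hand side of size 2):
  Gamma_p = [[2.6948, -1.9967], [-1.9967, 2.6948]]
  r_p     = [-1.9967, 1.9911]
Written out:
  2.6948 phi_1 - 1.9967 phi_2 = -1.9967
  -1.9967 phi_1 + 2.6948 phi_2 = 1.9911
Solve by Cramer's rule:
  det = gamma(0)^2 - gamma(1)^2 = (2.6948)^2 - (-1.9967)^2 = 7.26194704 - 3.98681089 = 3.27513615
  phi_hat_1 = [gamma(1) gamma(0) - gamma(1) gamma(2)] / det = [(-1.9967)(2.6948) - (-1.9967)(1.9911)] / 3.27513615 = -1.40507779 / 3.27513615 = -0.429
  phi_hat_2 = [gamma(0) gamma(2) - gamma(1)^2] / det = [(2.6948)(1.9911) - (-1.9967)^2] / 3.27513615 = 1.37880539 / 3.27513615 = 0.421
So phi_hat = [-0.4290, 0.4210].
Therefore phi_hat_2 = 0.4210.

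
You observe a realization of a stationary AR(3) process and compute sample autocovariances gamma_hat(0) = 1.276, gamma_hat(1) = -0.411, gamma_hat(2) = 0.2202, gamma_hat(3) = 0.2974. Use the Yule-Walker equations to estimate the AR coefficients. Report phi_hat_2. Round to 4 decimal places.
\hat\phi_{2} = 0.1800

The Yule-Walker equations for an AR(p) process read, in matrix form,
  Gamma_p phi = r_p,   with   (Gamma_p)_{ij} = gamma(|i - j|),
                       (r_p)_i = gamma(i),   i,j = 1..p.
Substitute the sample gammas (Toeplitz matrix and right-hand side of size 3):
  Gamma_p = [[1.276, -0.411, 0.2202], [-0.411, 1.276, -0.411], [0.2202, -0.411, 1.276]]
  r_p     = [-0.411, 0.2202, 0.2974]
Written out (R1..R3):
  (R1) 1.276 phi_1 - 0.411 phi_2 + 0.2202 phi_3 = -0.411
  (R2) -0.411 phi_1 + 1.276 phi_2 - 0.411 phi_3 = 0.2202
  (R3) 0.2202 phi_1 - 0.411 phi_2 + 1.276 phi_3 = 0.2974
Gaussian elimination:
  R2 <- R2 - (-0.411/1.276) R1 = R2 - (-0.3221) R1:  1.143617 phi_2 - 0.340074 phi_3 = 0.087817
  R3 <- R3 - (0.2202/1.276) R1 = R3 - (0.172571) R1:  -0.340074 phi_2 + 1.238 phi_3 = 0.368326
  R3 <- R3 - (-0.340074/1.143617) R2 = R3 - (-0.297367) R2:  1.136873 phi_3 = 0.39444
Back-substitution:
  phi_hat_3 = 0.39444 / 1.136873 = 0.346952
  phi_hat_2 = (0.087817 - (-0.340074)(0.346952)) / 1.143617 = 0.179961
  phi_hat_1 = (-0.411 - (-0.411)(0.179961) - (0.2202)(0.346952)) / 1.276 = -0.324009
So phi_hat = [-0.3240, 0.1800, 0.3470].
Therefore phi_hat_2 = 0.1800.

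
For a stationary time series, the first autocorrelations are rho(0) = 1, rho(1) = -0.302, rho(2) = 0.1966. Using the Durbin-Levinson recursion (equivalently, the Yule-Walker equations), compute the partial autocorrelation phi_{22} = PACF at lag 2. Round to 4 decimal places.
\phi_{22} = 0.1160

The PACF at lag k is phi_{kk}, the last component of the solution
to the Yule-Walker system G_k phi = r_k where
  (G_k)_{ij} = rho(|i - j|), (r_k)_i = rho(i), i,j = 1..k.
Equivalently, Durbin-Levinson gives phi_{kk} iteratively:
  phi_{11} = rho(1)
  phi_{kk} = [rho(k) - sum_{j=1..k-1} phi_{k-1,j} rho(k-j)]
            / [1 - sum_{j=1..k-1} phi_{k-1,j} rho(j)],
  phi_{k,j} = phi_{k-1,j} - phi_{kk} phi_{k-1,k-j},  j = 1..k-1.
Step k = 1:
  phi_11 = rho(1) = -0.302.
Step k = 2:
  phi_22 = [rho(2) - phi_11 rho(1)] / [1 - phi_11 rho(1)] = [0.1966 - (-0.302)(-0.302)] / [1 - (-0.302)(-0.302)]
         = 0.105396 / 0.908796 = 0.116.
Therefore phi_{22} = 0.1160.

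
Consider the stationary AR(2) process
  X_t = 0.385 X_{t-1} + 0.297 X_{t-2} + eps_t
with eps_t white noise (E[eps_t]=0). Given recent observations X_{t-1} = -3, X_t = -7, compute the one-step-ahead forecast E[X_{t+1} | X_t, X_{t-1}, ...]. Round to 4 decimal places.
E[X_{t+1} \mid \mathcal F_t] = -3.5860

For an AR(p) model X_t = c + sum_i phi_i X_{t-i} + eps_t, the
one-step-ahead conditional mean is
  E[X_{t+1} | X_t, ...] = c + sum_i phi_i X_{t+1-i}.
Substitute known values:
  E[X_{t+1} | ...] = (0.385) * (-7) + (0.297) * (-3)
                   = -3.5860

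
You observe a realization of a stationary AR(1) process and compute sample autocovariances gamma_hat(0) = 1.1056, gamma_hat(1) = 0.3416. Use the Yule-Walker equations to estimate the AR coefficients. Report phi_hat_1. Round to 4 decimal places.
\hat\phi_{1} = 0.3090

The Yule-Walker equations for an AR(p) process read, in matrix form,
  Gamma_p phi = r_p,   with   (Gamma_p)_{ij} = gamma(|i - j|),
                       (r_p)_i = gamma(i),   i,j = 1..p.
Substitute the sample gammas (Toeplitz matrix and right-hand side of size 1):
  Gamma_p = [[1.1056]]
  r_p     = [0.3416]
With p = 1 this is the single equation gamma(0) phi_1 = gamma(1):
  phi_hat_1 = gamma(1) / gamma(0) = 0.3416 / 1.1056 = 0.3090.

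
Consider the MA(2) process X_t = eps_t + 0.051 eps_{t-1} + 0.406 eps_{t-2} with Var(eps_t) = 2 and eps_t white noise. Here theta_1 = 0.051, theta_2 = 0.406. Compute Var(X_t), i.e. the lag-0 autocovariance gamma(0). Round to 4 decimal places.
\gamma(0) = 2.3349

For an MA(q) process X_t = eps_t + sum_i theta_i eps_{t-i} with
Var(eps_t) = sigma^2, the variance is
  gamma(0) = sigma^2 * (1 + sum_i theta_i^2).
  sum_i theta_i^2 = (0.051)^2 + (0.406)^2 = 0.002601 + 0.164836 = 0.167437.
  gamma(0) = 2 * (1 + 0.167437) = 2 * 1.167437 = 2.334874, which rounds to 2.3349.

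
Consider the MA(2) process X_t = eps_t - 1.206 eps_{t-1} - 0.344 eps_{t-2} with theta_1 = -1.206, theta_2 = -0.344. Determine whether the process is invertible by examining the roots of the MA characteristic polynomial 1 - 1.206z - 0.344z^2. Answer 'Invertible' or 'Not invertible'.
\text{Not invertible}

The MA(q) characteristic polynomial is P(z) = 1 - 1.206z - 0.344z^2.
Invertibility requires all roots to lie outside the unit circle, i.e. |z| > 1 for every root.
Set 1 + (-1.206) z + (-0.344) z^2 = 0, i.e. a z^2 + b z + c = 0 with a = -0.344, b = -1.206, c = 1.
Discriminant D = b^2 - 4ac = (-1.206)^2 - 4*(-0.344)*1 = 1.454436 - (-1.376) = 2.830436.
D >= 0, so the roots are real: z = (-b +/- sqrt(D)) / (2a) = (1.206 +/- 1.68239) / (-0.688).
  z_1 = (1.206 + 1.68239) / (-0.688) = -4.1982,   |z_1| = 4.1982.
  z_2 = (1.206 - 1.68239) / (-0.688) = 0.6924,   |z_2| = 0.6924.
Moduli of all roots: 4.1982, 0.6924.
All moduli strictly greater than 1? No.
Verdict: Not invertible.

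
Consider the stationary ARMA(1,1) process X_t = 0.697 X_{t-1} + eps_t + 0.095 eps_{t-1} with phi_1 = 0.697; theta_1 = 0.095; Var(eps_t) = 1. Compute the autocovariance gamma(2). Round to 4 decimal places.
\gamma(2) = 1.1447

Multiply the model equation by X_{t-k} and take expectations. With theta_0 = psi_0 = 1 and psi_j the MA(infinity) weights, this gives
  gamma(k) - sum_i phi_i gamma(k-i) = c_k,
  c_k = sigma^2 * sum_{j=k..q} theta_j psi_{j-k}   (c_k = 0 for k > q),
using gamma(-m) = gamma(m).
psi-weights needed (psi_j = theta_j + sum_i phi_i psi_{j-i}):
  psi_1 = theta_1 + phi_1 = 0.095 + (0.697) = 0.792
Right-hand sides:
  c_0 = sigma^2 (1 + theta_1 psi_1) = 1 * (1 + (0.095)(0.792)) = 1 * 1.07524 = 1.07524
  c_1 = sigma^2 theta_1 = 1 * (0.095) = 0.095
  c_2 = 0
Equations for k = 0 and k = 1 (AR order 1):
  gamma(0) = phi_1 gamma(1) + c_0
  gamma(1) = phi_1 gamma(0) + c_1
Substituting the second into the first: gamma(0) (1 - phi_1^2) = c_0 + phi_1 c_1, so
  gamma(0) = (c_0 + phi_1 c_1) / (1 - phi_1^2) = (1.07524 + (0.697)(0.095)) / (1 - (0.697)^2) = 1.141455 / 0.514191 = 2.219905.
  gamma(1) = phi_1 gamma(0) + c_1 = (0.697)(2.219905) + (0.095) = 1.642274.
For k = 2 (> q): gamma(2) = phi_1 gamma(1) = (0.697)(1.642274) = 1.144665.
Therefore gamma(2) = 1.1447 (to 4 decimal places).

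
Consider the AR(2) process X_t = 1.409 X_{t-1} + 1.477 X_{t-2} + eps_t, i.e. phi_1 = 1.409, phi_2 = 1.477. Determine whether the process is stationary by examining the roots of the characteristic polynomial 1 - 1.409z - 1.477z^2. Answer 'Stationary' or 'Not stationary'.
\text{Not stationary}

The AR(p) characteristic polynomial is P(z) = 1 - 1.409z - 1.477z^2.
Stationarity requires all roots to lie outside the unit circle, i.e. |z| > 1 for every root.
Set 1 + (-1.409) z + (-1.477) z^2 = 0, i.e. a z^2 + b z + c = 0 with a = -1.477, b = -1.409, c = 1.
Discriminant D = b^2 - 4ac = (-1.409)^2 - 4*(-1.477)*1 = 1.985281 - (-5.908) = 7.893281.
D >= 0, so the roots are real: z = (-b +/- sqrt(D)) / (2a) = (1.409 +/- 2.809498) / (-2.954).
  z_1 = (1.409 + 2.809498) / (-2.954) = -1.4281,   |z_1| = 1.4281.
  z_2 = (1.409 - 2.809498) / (-2.954) = 0.4741,   |z_2| = 0.4741.
Moduli of all roots: 1.4281, 0.4741.
All moduli strictly greater than 1? No.
Verdict: Not stationary.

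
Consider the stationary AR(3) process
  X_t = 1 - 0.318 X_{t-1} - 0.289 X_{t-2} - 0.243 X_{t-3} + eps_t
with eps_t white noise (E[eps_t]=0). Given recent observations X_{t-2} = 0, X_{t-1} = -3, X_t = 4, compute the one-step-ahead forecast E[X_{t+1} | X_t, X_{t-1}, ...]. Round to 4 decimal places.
E[X_{t+1} \mid \mathcal F_t] = 0.5950

For an AR(p) model X_t = c + sum_i phi_i X_{t-i} + eps_t, the
one-step-ahead conditional mean is
  E[X_{t+1} | X_t, ...] = c + sum_i phi_i X_{t+1-i}.
Substitute known values:
  E[X_{t+1} | ...] = 1 + (-0.318) * (4) + (-0.289) * (-3) + (-0.243) * (0)
                   = 0.5950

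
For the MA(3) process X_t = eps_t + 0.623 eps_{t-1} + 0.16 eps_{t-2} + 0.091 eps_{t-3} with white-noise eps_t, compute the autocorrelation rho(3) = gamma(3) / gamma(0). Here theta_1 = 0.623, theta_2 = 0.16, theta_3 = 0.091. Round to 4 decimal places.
\rho(3) = 0.0640

For an MA(q) process with theta_0 = 1, the autocovariance is
  gamma(k) = sigma^2 * sum_{i=0..q-k} theta_i * theta_{i+k},
and rho(k) = gamma(k) / gamma(0). Sigma^2 cancels.
  numerator   = (1)*(0.091) = 0.091.
  denominator = (1)^2 + (0.623)^2 + (0.16)^2 + (0.091)^2 = 1.42201.
  rho(3) = 0.091 / 1.42201 = 0.0640.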